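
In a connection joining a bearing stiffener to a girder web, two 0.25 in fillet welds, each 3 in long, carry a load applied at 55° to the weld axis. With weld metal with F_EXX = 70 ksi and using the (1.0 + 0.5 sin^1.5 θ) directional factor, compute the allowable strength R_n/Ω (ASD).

t_e = 0.707 × 0.25 = 0.1767 in; A_we = 0.1767 × 6 = 1.06 in².
Directional factor: 1.0 + 0.5 sin^1.5(55°) = 1.371.
F_nw = 0.6 × 70 × 1.371 = 57.57 ksi.
R_n/Ω = (57.57 × 1.06) / 2.0 = 30.53 kips.

R_n/Ω ≈ 30.5 kips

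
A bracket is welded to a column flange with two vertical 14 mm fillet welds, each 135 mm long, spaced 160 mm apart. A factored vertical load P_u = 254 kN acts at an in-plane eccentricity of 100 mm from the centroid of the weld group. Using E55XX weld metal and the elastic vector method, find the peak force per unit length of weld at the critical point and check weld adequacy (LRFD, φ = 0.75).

f_max ≈ 2050 N/mm; adequate

E55XX → F_EXX = 550 MPa.
Total weld length L_w = 270 mm. Treat welds as unit-width lines.
Polar moment about centroid: J = 2[d³/12 + d(b/2)²] = 2[135³/12 + 135×80²] = 2138000 mm³.
Direct shear f_v = P/L_w = 254×10³ / 270 = 940.7 N/mm (vertical).
Torsion M = P·e = 254×10³ × 100 = 25400000 N·mm.
Critical point at (x, y) = (80, 67.5) from centroid. f_tx = M·y/J = 801.9 N/mm; f_ty = M·x/J = 950.4 N/mm.
Resultant f_max = √[f_tx² + (f_v + f_ty)²] = √[801.9² + (940.7 + 950.4)²] = 2054 N/mm.
Capacity per unit length: φr_n = 0.75 × 0.6 × 550 × (0.707 × 14) = 2450 N/mm.
2054 ≤ 2450 → adequate.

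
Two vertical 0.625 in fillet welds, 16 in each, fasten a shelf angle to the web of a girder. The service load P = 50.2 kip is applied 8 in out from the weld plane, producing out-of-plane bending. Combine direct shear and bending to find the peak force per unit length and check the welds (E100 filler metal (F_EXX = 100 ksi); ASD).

f_max ≈ 4.96 kip/in; adequate

L_w = 2 × 16 = 32 in; section modulus (unit throat) S = 2 × L²/6 = 85.33 in².
Direct shear f_v = P/L_w = 50.2/32 = 1.569 kip/in.
Moment M = P × e = 50.2 × 8 = 401.6 kip·in; bending f_b = M/S = 4.706 kip/in.
f_max = √(f_v² + f_b²) = √(1.569² + 4.706²) = 4.961 kip/in.
r_n/Ω = (1/2.0) × 0.6 × 100 × (0.707 × 0.625) = 13.26 kip/in → adequate.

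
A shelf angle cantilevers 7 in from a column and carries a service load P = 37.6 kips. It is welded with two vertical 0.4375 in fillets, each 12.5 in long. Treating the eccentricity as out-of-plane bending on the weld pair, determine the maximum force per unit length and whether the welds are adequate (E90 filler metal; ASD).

f_max ≈ 5.27 kip/in; adequate

E90XX → F_EXX = 90 ksi.
L_w = 2 × 12.5 = 25 in; section modulus (unit throat) S = 2 × L²/6 = 52.08 in².
Direct shear f_v = P/L_w = 37.6/25 = 1.504 kip/in.
Moment M = P × e = 37.6 × 7 = 263.2 kip·in; bending f_b = M/S = 5.053 kip/in.
f_max = √(f_v² + f_b²) = √(1.504² + 5.053²) = 5.273 kip/in.
r_n/Ω = (1/2.0) × 0.6 × 90 × (0.707 × 0.4375) = 8.351 kip/in → adequate.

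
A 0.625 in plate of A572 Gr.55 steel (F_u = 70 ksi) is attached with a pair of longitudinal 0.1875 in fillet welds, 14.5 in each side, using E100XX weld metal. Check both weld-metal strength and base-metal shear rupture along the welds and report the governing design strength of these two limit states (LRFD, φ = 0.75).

E100XX → F_EXX = 100 ksi.
t_e = 0.707 × 0.1875 = 0.1326 in; L = 29 in.
Weld metal: φR_n = 0.75 × 0.6 × 100 × 0.1326 × 29 = 173 kip.
Base metal (shear rupture): φR_n = 0.75 × 0.6 × 70 × 0.625 × 29 = 570.9 kip.
Governing: weld metal.

φR_n ≈ 173 kip (weld metal governs)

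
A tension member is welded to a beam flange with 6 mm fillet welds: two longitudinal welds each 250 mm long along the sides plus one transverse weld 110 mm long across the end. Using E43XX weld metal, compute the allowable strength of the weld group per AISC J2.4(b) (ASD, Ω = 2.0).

E43XX → F_EXX = 430 MPa.
t_e = 0.707 × 6 = 4.242 mm.
R_nwl = 0.6 × 430 × 4.242 × 500 × 10⁻³ = 547.2 kN (longitudinal, 2 welds).
R_nwt = 0.6 × 430 × 4.242 × 110 × 10⁻³ = 120.4 kN (transverse, base value).
(i) R_nwl + R_nwt = 667.6 kN; (ii) 0.85 R_nwl + 1.5 R_nwt = 645.7 kN.
R_n = max = 667.6 kN [governs: (i)]; R_n/Ω = 333.8 kN.

R_n/Ω ≈ 334 kN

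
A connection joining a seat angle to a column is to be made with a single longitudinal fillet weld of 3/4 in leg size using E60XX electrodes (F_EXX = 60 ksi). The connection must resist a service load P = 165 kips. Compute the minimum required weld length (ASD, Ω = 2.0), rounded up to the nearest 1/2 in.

L = 17.5 in

Throat t_e = 0.707 × 0.75 = 0.5302 in.
r_n/Ω = (0.6 × 60 × 0.5302) / 2.0 = 9.544 kip/in.
L_req = P / (r_n/Ω) = 165 / 9.544 = 17.29 in total.
Round up → use L = 17.5 in.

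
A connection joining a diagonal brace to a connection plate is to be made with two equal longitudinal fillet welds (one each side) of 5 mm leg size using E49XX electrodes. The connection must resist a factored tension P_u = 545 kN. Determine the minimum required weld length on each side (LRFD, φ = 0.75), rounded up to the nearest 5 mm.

E49XX → F_EXX = 490 MPa.
Throat t_e = 0.707 × 5 = 3.535 mm.
φr_n = 0.75 × 0.6 × 490 × 3.535 × 10⁻³ = 0.7795 kN/mm.
L_req = P_u / φr_n = 545 / 0.7795 = 699.2 mm total.
Per side: 699.2 / 2 = 349.6 mm.
Round up → use L = 350 mm on each side.

L = 350 mm on each side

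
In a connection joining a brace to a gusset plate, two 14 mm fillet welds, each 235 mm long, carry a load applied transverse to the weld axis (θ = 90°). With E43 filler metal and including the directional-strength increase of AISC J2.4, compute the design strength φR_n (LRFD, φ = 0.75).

φR_n ≈ 1350 kN

E43XX → F_EXX = 430 MPa.
t_e = 0.707 × 14 = 9.898 mm; A_we = 9.898 × 470 = 4652 mm².
Directional factor: 1.0 + 0.5 sin^1.5(90°) = 1.5.
F_nw = 0.6 × 430 × 1.5 = 387 MPa.
φR_n = 0.75 × 387 × 4652 × 10⁻³ = 1350 kN.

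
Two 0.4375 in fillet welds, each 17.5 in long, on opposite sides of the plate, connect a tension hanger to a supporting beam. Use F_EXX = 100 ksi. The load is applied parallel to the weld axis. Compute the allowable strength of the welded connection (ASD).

R_n/Ω ≈ 325 kips

Effective throat t_e = 0.707 × 0.4375 = 0.3093 in.
Total length L = 35 in; A_we = 0.3093 × 35 = 10.83 in².
F_nw = 0.6 F_EXX = 0.6 × 100 = 60 ksi.
R_n = 60 × 10.83 = 649.6 kips; R_n/Ω = 649.6/2.0 = 324.8 kips.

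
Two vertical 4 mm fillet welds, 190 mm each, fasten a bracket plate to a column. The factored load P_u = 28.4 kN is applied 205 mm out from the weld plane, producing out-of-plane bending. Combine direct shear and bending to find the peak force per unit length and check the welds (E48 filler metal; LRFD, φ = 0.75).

E48XX → F_EXX = 480 MPa.
L_w = 2 × 190 = 380 mm; section modulus (unit throat) S = 2 × L²/6 = 12030 mm².
Direct shear f_v = P/L_w = 28.4×10³/380 = 74.74 N/mm.
Moment M = P × e = 28.4×10³ × 205 = 5822000 N·mm; bending f_b = M/S = 483.8 N/mm.
f_max = √(f_v² + f_b²) = √(74.74² + 483.8²) = 489.6 N/mm.
φr_n = 0.75 × 0.6 × 480 × (0.707 × 4) = 610.8 N/mm → adequate.

f_max ≈ 490 N/mm; adequate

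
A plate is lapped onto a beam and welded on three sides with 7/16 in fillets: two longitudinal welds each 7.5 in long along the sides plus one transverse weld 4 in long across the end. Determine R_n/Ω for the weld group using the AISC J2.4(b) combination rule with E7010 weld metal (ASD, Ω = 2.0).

R_n/Ω ≈ 123 kips

E70XX → F_EXX = 70 ksi.
t_e = 0.707 × 0.4375 = 0.3093 in.
R_nwl = 0.6 × 70 × 0.3093 × 15 = 194.9 kips (longitudinal, 2 welds).
R_nwt = 0.6 × 70 × 0.3093 × 4 = 51.96 kips (transverse, base value).
(i) R_nwl + R_nwt = 246.8 kips; (ii) 0.85 R_nwl + 1.5 R_nwt = 243.6 kips.
R_n = max = 246.8 kips [governs: (i)]; R_n/Ω = 123.4 kips.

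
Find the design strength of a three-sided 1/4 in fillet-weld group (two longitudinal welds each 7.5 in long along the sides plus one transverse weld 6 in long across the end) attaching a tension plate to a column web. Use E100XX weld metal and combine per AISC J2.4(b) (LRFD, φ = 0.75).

E100XX → F_EXX = 100 ksi.
t_e = 0.707 × 0.25 = 0.1767 in.
R_nwl = 0.6 × 100 × 0.1767 × 15 = 159.1 kip (longitudinal, 2 welds).
R_nwt = 0.6 × 100 × 0.1767 × 6 = 63.63 kip (transverse, base value).
(i) R_nwl + R_nwt = 222.7 kip; (ii) 0.85 R_nwl + 1.5 R_nwt = 230.7 kip.
R_n = max = 230.7 kip [governs: (ii)]; φR_n = 173 kip.

φR_n ≈ 173 kip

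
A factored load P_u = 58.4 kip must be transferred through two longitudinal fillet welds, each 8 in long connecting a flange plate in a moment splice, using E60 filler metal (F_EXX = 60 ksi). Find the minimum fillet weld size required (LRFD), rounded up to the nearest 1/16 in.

w = 1/4 in

Total weld length L = 16 in.
Required throat t_e = P_u / (φ × 0.6 F_EXX × L) = 58.4 / (0.75 × 0.6 × 60 × 16) = 0.1352 in.
Required leg w = t_e / 0.707 = 0.1912 in → use 1/4 in.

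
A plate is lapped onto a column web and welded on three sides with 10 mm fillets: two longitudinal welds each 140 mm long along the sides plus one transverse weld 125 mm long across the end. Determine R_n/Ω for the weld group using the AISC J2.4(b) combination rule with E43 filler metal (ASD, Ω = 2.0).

E43XX → F_EXX = 430 MPa.
t_e = 0.707 × 10 = 7.07 mm.
R_nwl = 0.6 × 430 × 7.07 × 280 × 10⁻³ = 510.7 kN (longitudinal, 2 welds).
R_nwt = 0.6 × 430 × 7.07 × 125 × 10⁻³ = 228 kN (transverse, base value).
(i) R_nwl + R_nwt = 738.7 kN; (ii) 0.85 R_nwl + 1.5 R_nwt = 776.1 kN.
R_n = max = 776.1 kN [governs: (ii)]; R_n/Ω = 388.1 kN.

R_n/Ω ≈ 388 kN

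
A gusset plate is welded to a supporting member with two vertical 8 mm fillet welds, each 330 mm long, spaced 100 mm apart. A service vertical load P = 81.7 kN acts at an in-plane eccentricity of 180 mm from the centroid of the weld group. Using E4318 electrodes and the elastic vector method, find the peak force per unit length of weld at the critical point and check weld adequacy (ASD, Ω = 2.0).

E43XX → F_EXX = 430 MPa.
Total weld length L_w = 660 mm. Treat welds as unit-width lines.
Polar moment about centroid: J = 2[d³/12 + d(b/2)²] = 2[330³/12 + 330×50²] = 7640000 mm³.
Direct shear f_v = P/L_w = 81.7×10³ / 660 = 123.8 N/mm (vertical).
Torsion M = P·e = 81.7×10³ × 180 = 14706000 N·mm.
Critical point at (x, y) = (50, 165) from centroid. f_tx = M·y/J = 317.6 N/mm; f_ty = M·x/J = 96.25 N/mm.
Resultant f_max = √[f_tx² + (f_v + f_ty)²] = √[317.6² + (123.8 + 96.25)²] = 386.4 N/mm.
Capacity per unit length: r_n/Ω = (1/2.0) × 0.6 × 430 × (0.707 × 8) = 729.6 N/mm.
386.4 ≤ 729.6 → adequate.

f_max ≈ 386 N/mm; adequate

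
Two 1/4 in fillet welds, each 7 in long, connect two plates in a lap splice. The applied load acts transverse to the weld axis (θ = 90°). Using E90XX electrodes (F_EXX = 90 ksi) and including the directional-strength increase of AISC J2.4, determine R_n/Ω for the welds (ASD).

t_e = 0.707 × 0.25 = 0.1767 in; A_we = 0.1767 × 14 = 2.474 in².
Directional factor: 1.0 + 0.5 sin^1.5(90°) = 1.5.
F_nw = 0.6 × 90 × 1.5 = 81 ksi.
R_n/Ω = (81 × 2.474) / 2.0 = 100.2 kips.

R_n/Ω ≈ 100 kips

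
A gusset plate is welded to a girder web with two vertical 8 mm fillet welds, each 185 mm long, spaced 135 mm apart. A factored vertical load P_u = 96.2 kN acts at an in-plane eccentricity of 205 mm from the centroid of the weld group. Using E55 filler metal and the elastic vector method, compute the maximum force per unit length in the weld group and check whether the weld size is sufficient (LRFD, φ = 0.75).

f_max ≈ 999 N/mm; adequate

E55XX → F_EXX = 550 MPa.
Total weld length L_w = 370 mm. Treat welds as unit-width lines.
Polar moment about centroid: J = 2[d³/12 + d(b/2)²] = 2[185³/12 + 185×67.5²] = 2741000 mm³.
Direct shear f_v = P/L_w = 96.2×10³ / 370 = 260 N/mm (vertical).
Torsion M = P·e = 96.2×10³ × 205 = 19721000 N·mm.
Critical point at (x, y) = (67.5, 92.5) from centroid. f_tx = M·y/J = 665.5 N/mm; f_ty = M·x/J = 485.6 N/mm.
Resultant f_max = √[f_tx² + (f_v + f_ty)²] = √[665.5² + (260 + 485.6)²] = 999.4 N/mm.
Capacity per unit length: φr_n = 0.75 × 0.6 × 550 × (0.707 × 8) = 1400 N/mm.
999.4 ≤ 1400 → adequate.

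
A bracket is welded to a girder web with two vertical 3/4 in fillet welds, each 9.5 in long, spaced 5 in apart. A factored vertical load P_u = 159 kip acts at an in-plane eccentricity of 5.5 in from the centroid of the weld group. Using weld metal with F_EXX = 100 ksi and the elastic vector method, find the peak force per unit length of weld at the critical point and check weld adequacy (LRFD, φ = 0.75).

Total weld length L_w = 19 in. Treat welds as unit-width lines.
Polar moment about centroid: J = 2[d³/12 + d(b/2)²] = 2[9.5³/12 + 9.5×2.5²] = 261.6 in³.
Direct shear f_v = P/L_w = 159 / 19 = 8.368 kip/in (vertical).
Torsion M = P·e = 159 × 5.5 = 874.5 kip·in.
Critical point at (x, y) = (2.5, 4.75) from centroid. f_tx = M·y/J = 15.88 kip/in; f_ty = M·x/J = 8.356 kip/in.
Resultant f_max = √[f_tx² + (f_v + f_ty)²] = √[15.88² + (8.368 + 8.356)²] = 23.06 kip/in.
Capacity per unit length: φr_n = 0.75 × 0.6 × 100 × (0.707 × 0.75) = 23.86 kip/in.
23.06 ≤ 23.86 → adequate.

f_max ≈ 23.1 kip/in; adequate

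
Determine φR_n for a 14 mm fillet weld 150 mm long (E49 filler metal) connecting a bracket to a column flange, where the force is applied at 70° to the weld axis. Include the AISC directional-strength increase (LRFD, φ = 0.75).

φR_n ≈ 476 kN

E49XX → F_EXX = 490 MPa.
t_e = 0.707 × 14 = 9.898 mm; A_we = 9.898 × 150 = 1485 mm².
Directional factor: 1.0 + 0.5 sin^1.5(70°) = 1.455.
F_nw = 0.6 × 490 × 1.455 = 427.9 MPa.
φR_n = 0.75 × 427.9 × 1485 × 10⁻³ = 476.5 kN.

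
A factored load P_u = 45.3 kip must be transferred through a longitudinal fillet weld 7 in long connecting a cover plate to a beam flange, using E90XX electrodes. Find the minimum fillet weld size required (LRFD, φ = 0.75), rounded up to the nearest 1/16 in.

w = 1/4 in

E90XX → F_EXX = 90 ksi.
Total weld length L = 7 in.
Required throat t_e = P_u / (φ × 0.6 F_EXX × L) = 45.3 / (0.75 × 0.6 × 90 × 7) = 0.1598 in.
Required leg w = t_e / 0.707 = 0.226 in → use 1/4 in.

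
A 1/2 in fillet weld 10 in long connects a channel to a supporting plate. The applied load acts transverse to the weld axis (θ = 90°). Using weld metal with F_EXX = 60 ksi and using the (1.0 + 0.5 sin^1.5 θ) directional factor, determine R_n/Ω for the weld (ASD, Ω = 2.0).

t_e = 0.707 × 0.5 = 0.3535 in; A_we = 0.3535 × 10 = 3.535 in².
Directional factor: 1.0 + 0.5 sin^1.5(90°) = 1.5.
F_nw = 0.6 × 60 × 1.5 = 54 ksi.
R_n/Ω = (54 × 3.535) / 2.0 = 95.44 kips.

R_n/Ω ≈ 95.4 kips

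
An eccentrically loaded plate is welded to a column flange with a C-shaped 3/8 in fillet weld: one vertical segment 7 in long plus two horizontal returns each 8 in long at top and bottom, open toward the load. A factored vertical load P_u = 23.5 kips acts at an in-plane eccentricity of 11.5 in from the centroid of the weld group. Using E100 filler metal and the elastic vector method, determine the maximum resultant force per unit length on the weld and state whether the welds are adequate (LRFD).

E100XX → F_EXX = 100 ksi.
Total weld length L_w = 23 in. Treat welds as unit-width lines.
Centroid: x̄ = 2×8×4 / 23 = 2.783 in from the vertical weld.
Polar moment about centroid: J = I_x + I_y = [7³/12 + 2×8×3.5²] + [7×2.783² + 2(8³/12 + 8×1.217²)] = 387.8 in³.
Direct shear f_v = P/L_w = 23.5 / 23 = 1.022 kip/in (vertical).
Torsion M = P·e = 23.5 × 11.5 = 270.25 kip·in.
Critical point at (x, y) = (5.217, 3.5) from centroid. f_tx = M·y/J = 2.439 kip/in; f_ty = M·x/J = 3.636 kip/in.
Resultant f_max = √[f_tx² + (f_v + f_ty)²] = √[2.439² + (1.022 + 3.636)²] = 5.257 kip/in.
Capacity per unit length: φr_n = 0.75 × 0.6 × 100 × (0.707 × 0.375) = 11.93 kip/in.
5.257 ≤ 11.93 → adequate.

f_max ≈ 5.26 kip/in; adequate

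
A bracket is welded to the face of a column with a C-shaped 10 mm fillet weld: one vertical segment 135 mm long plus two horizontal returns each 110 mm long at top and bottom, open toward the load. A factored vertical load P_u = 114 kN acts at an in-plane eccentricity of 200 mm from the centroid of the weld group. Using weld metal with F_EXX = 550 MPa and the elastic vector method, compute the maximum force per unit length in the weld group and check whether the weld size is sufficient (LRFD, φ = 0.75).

Total weld length L_w = 355 mm. Treat welds as unit-width lines.
Centroid: x̄ = 2×110×55 / 355 = 34.08 mm from the vertical weld.
Polar moment about centroid: J = I_x + I_y = [135³/12 + 2×110×67.5²] + [135×34.08² + 2(110³/12 + 110×20.92²)] = 1682000 mm³.
Direct shear f_v = P/L_w = 114×10³ / 355 = 321.1 N/mm (vertical).
Torsion M = P·e = 114×10³ × 200 = 22800000 N·mm.
Critical point at (x, y) = (75.92, 67.5) from centroid. f_tx = M·y/J = 914.8 N/mm; f_ty = M·x/J = 1029 N/mm.
Resultant f_max = √[f_tx² + (f_v + f_ty)²] = √[914.8² + (321.1 + 1029)²] = 1631 N/mm.
Capacity per unit length: φr_n = 0.75 × 0.6 × 550 × (0.707 × 10) = 1750 N/mm.
1631 ≤ 1750 → adequate.

f_max ≈ 1630 N/mm; adequate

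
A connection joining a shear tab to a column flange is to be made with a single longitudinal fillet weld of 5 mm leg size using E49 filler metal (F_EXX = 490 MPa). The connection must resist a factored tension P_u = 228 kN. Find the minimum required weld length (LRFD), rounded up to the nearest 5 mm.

L = 295 mm

Throat t_e = 0.707 × 5 = 3.535 mm.
φr_n = 0.75 × 0.6 × 490 × 3.535 × 10⁻³ = 0.7795 kN/mm.
L_req = P_u / φr_n = 228 / 0.7795 = 292.5 mm total.
Round up → use L = 295 mm.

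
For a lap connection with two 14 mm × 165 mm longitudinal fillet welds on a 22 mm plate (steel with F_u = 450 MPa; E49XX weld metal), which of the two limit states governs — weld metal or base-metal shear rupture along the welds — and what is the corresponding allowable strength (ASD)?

R_n/Ω ≈ 480 kN (weld metal governs)

E49XX → F_EXX = 490 MPa.
t_e = 0.707 × 14 = 9.898 mm; L = 330 mm.
Weld metal: R_n/Ω = (1/2.0) × 0.6 × 490 × 9.898 × 330 × 10⁻³ = 480.2 kN.
Base metal (shear rupture): R_n/Ω = (1/2.0) × 0.6 × 450 × 22 × 330 × 10⁻³ = 980.1 kN.
Governing: weld metal.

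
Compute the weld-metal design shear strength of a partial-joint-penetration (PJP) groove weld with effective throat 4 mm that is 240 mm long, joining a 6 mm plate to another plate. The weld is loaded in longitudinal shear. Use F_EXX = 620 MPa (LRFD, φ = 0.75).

Effective throat (given) t_e = 4 mm.
A_we = 4 × 240 = 960 mm².
F_nw = 0.6 F_EXX = 372 MPa.
φR_n = 0.75 × 372 × 960 × 10⁻³ = 267.8 kN.

φR_n ≈ 268 kN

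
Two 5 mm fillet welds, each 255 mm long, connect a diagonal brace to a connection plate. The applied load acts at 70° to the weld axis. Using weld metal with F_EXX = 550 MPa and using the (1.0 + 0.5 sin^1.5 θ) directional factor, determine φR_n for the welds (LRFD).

φR_n ≈ 649 kN

t_e = 0.707 × 5 = 3.535 mm; A_we = 3.535 × 510 = 1803 mm².
Directional factor: 1.0 + 0.5 sin^1.5(70°) = 1.455.
F_nw = 0.6 × 550 × 1.455 = 480.3 MPa.
φR_n = 0.75 × 480.3 × 1803 × 10⁻³ = 649.4 kN.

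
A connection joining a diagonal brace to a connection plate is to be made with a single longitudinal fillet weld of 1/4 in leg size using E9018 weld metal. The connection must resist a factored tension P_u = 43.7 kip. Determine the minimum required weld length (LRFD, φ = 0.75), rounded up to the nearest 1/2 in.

E90XX → F_EXX = 90 ksi.
Throat t_e = 0.707 × 0.25 = 0.1767 in.
φr_n = 0.75 × 0.6 × 90 × 0.1767 = 7.158 kip/in.
L_req = P_u / φr_n = 43.7 / 7.158 = 6.105 in total.
Round up → use L = 6.5 in.

L = 6.5 in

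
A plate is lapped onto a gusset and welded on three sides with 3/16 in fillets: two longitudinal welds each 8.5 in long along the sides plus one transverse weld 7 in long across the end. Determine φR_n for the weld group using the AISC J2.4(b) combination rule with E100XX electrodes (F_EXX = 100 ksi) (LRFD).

φR_n ≈ 149 kips

t_e = 0.707 × 0.1875 = 0.1326 in.
R_nwl = 0.6 × 100 × 0.1326 × 17 = 135.2 kips (longitudinal, 2 welds).
R_nwt = 0.6 × 100 × 0.1326 × 7 = 55.68 kips (transverse, base value).
(i) R_nwl + R_nwt = 190.9 kips; (ii) 0.85 R_nwl + 1.5 R_nwt = 198.4 kips.
R_n = max = 198.4 kips [governs: (ii)]; φR_n = 148.8 kips.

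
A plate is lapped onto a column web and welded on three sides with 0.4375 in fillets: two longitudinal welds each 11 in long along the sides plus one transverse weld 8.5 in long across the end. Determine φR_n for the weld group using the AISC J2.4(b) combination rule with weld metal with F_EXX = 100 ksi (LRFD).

φR_n ≈ 438 kip

t_e = 0.707 × 0.4375 = 0.3093 in.
R_nwl = 0.6 × 100 × 0.3093 × 22 = 408.3 kip (longitudinal, 2 welds).
R_nwt = 0.6 × 100 × 0.3093 × 8.5 = 157.7 kip (transverse, base value).
(i) R_nwl + R_nwt = 566 kip; (ii) 0.85 R_nwl + 1.5 R_nwt = 583.7 kip.
R_n = max = 583.7 kip [governs: (ii)]; φR_n = 437.8 kip.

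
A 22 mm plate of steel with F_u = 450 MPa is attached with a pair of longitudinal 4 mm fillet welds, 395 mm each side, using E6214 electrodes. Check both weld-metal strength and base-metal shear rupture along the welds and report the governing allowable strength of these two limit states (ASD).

R_n/Ω ≈ 416 kN (weld metal governs)

E62XX → F_EXX = 620 MPa.
t_e = 0.707 × 4 = 2.828 mm; L = 790 mm.
Weld metal: R_n/Ω = (1/2.0) × 0.6 × 620 × 2.828 × 790 × 10⁻³ = 415.5 kN.
Base metal (shear rupture): R_n/Ω = (1/2.0) × 0.6 × 450 × 22 × 790 × 10⁻³ = 2346 kN.
Governing: weld metal.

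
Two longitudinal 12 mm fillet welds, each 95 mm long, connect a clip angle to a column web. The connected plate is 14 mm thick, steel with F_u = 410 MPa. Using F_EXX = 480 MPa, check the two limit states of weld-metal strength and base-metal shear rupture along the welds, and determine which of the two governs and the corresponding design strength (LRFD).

φR_n ≈ 348 kN (weld metal governs)

t_e = 0.707 × 12 = 8.484 mm; L = 190 mm.
Weld metal: φR_n = 0.75 × 0.6 × 480 × 8.484 × 190 × 10⁻³ = 348.2 kN.
Base metal (shear rupture): φR_n = 0.75 × 0.6 × 410 × 14 × 190 × 10⁻³ = 490.8 kN.
Governing: weld metal.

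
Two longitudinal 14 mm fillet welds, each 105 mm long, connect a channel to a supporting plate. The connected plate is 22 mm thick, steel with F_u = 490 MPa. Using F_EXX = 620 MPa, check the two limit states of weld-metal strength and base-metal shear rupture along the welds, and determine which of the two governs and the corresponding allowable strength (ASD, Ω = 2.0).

t_e = 0.707 × 14 = 9.898 mm; L = 210 mm.
Weld metal: R_n/Ω = (1/2.0) × 0.6 × 620 × 9.898 × 210 × 10⁻³ = 386.6 kN.
Base metal (shear rupture): R_n/Ω = (1/2.0) × 0.6 × 490 × 22 × 210 × 10⁻³ = 679.1 kN.
Governing: weld metal.

R_n/Ω ≈ 387 kN (weld metal governs)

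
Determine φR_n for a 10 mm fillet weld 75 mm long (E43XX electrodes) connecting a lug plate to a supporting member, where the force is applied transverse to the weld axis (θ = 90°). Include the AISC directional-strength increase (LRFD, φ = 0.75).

φR_n ≈ 154 kN

E43XX → F_EXX = 430 MPa.
t_e = 0.707 × 10 = 7.07 mm; A_we = 7.07 × 75 = 530.2 mm².
Directional factor: 1.0 + 0.5 sin^1.5(90°) = 1.5.
F_nw = 0.6 × 430 × 1.5 = 387 MPa.
φR_n = 0.75 × 387 × 530.2 × 10⁻³ = 153.9 kN.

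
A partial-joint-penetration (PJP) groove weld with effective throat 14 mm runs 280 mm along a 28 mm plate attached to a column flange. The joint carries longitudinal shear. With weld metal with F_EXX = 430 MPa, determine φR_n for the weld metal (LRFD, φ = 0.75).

φR_n ≈ 759 kN

Effective throat (given) t_e = 14 mm.
A_we = 14 × 280 = 3920 mm².
F_nw = 0.6 F_EXX = 258 MPa.
φR_n = 0.75 × 258 × 3920 × 10⁻³ = 758.5 kN.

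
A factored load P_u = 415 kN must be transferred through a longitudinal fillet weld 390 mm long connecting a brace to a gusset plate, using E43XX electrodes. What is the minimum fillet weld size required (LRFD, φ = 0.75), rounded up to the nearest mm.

E43XX → F_EXX = 430 MPa.
Total weld length L = 390 mm.
Required throat t_e = P_u / (φ × 0.6 F_EXX × L) = 415 / (0.75 × 0.6 × 430 × 390 × 10⁻³) = 5.499 mm.
Required leg w = t_e / 0.707 = 7.778 mm → use 8 mm.

w = 8 mm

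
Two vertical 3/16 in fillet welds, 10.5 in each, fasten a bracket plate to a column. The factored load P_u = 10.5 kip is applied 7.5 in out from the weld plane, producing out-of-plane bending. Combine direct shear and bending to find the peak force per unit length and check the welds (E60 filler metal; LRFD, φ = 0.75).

E60XX → F_EXX = 60 ksi.
L_w = 2 × 10.5 = 21 in; section modulus (unit throat) S = 2 × L²/6 = 36.75 in².
Direct shear f_v = P/L_w = 10.5/21 = 0.5 kip/in.
Moment M = P × e = 10.5 × 7.5 = 78.75 kip·in; bending f_b = M/S = 2.143 kip/in.
f_max = √(f_v² + f_b²) = √(0.5² + 2.143²) = 2.2 kip/in.
φr_n = 0.75 × 0.6 × 60 × (0.707 × 0.1875) = 3.579 kip/in → adequate.

f_max ≈ 2.2 kip/in; adequate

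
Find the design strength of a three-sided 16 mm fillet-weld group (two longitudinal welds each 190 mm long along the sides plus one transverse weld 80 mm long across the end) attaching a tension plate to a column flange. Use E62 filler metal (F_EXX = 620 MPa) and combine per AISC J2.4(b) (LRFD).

φR_n ≈ 1450 kN

t_e = 0.707 × 16 = 11.31 mm.
R_nwl = 0.6 × 620 × 11.31 × 380 × 10⁻³ = 1599 kN (longitudinal, 2 welds).
R_nwt = 0.6 × 620 × 11.31 × 80 × 10⁻³ = 336.6 kN (transverse, base value).
(i) R_nwl + R_nwt = 1936 kN; (ii) 0.85 R_nwl + 1.5 R_nwt = 1864 kN.
R_n = max = 1936 kN [governs: (i)]; φR_n = 1452 kN.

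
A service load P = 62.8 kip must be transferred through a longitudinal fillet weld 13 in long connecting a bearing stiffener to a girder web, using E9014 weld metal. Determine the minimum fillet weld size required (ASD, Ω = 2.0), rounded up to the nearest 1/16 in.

E90XX → F_EXX = 90 ksi.
Total weld length L = 13 in.
Required throat t_e = P × Ω / (0.6 F_EXX × L) = 62.8 × 2.0 / (0.6 × 90 × 13) = 0.1789 in.
Required leg w = t_e / 0.707 = 0.2531 in → use 5/16 in.

w = 5/16 in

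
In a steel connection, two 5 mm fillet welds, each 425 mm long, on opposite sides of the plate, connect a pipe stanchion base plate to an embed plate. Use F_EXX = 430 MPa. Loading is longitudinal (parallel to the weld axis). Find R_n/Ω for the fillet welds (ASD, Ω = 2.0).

Effective throat t_e = 0.707 × 5 = 3.535 mm.
Total length L = 850 mm; A_we = 3.535 × 850 = 3005 mm².
F_nw = 0.6 F_EXX = 0.6 × 430 = 258 MPa.
R_n = 258 × 3005 × 10⁻³ = 775.2 kN; R_n/Ω = 775.2/2.0 = 387.6 kN.

R_n/Ω ≈ 388 kN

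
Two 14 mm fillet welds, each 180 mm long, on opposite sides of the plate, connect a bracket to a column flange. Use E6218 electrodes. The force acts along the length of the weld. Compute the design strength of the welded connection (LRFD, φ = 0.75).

E62XX → F_EXX = 620 MPa.
Effective throat t_e = 0.707 × 14 = 9.898 mm.
Total length L = 360 mm; A_we = 9.898 × 360 = 3563 mm².
F_nw = 0.6 F_EXX = 0.6 × 620 = 372 MPa.
φR_n = 0.75 × 372 × 3563 × 10⁻³ = 994.2 kN.

φR_n ≈ 994 kN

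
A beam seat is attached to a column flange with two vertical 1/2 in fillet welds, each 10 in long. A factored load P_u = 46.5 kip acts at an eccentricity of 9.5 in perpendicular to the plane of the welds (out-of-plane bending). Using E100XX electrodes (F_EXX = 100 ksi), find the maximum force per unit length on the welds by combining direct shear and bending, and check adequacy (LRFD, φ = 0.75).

f_max ≈ 13.5 kip/in; adequate

L_w = 2 × 10 = 20 in; section modulus (unit throat) S = 2 × L²/6 = 33.33 in².
Direct shear f_v = P/L_w = 46.5/20 = 2.325 kip/in.
Moment M = P × e = 46.5 × 9.5 = 441.75 kip·in; bending f_b = M/S = 13.25 kip/in.
f_max = √(f_v² + f_b²) = √(2.325² + 13.25²) = 13.45 kip/in.
φr_n = 0.75 × 0.6 × 100 × (0.707 × 0.5) = 15.91 kip/in → adequate.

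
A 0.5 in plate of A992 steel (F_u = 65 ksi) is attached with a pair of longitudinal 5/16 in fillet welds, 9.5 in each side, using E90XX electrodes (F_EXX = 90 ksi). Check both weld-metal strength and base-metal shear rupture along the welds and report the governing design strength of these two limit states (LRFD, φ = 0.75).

t_e = 0.707 × 0.3125 = 0.2209 in; L = 19 in.
Weld metal: φR_n = 0.75 × 0.6 × 90 × 0.2209 × 19 = 170 kip.
Base metal (shear rupture): φR_n = 0.75 × 0.6 × 65 × 0.5 × 19 = 277.9 kip.
Governing: weld metal.

φR_n ≈ 170 kip (weld metal governs)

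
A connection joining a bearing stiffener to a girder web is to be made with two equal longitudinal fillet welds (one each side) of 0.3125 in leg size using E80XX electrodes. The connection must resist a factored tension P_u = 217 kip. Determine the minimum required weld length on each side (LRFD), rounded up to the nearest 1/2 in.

L = 14 in on each side

E80XX → F_EXX = 80 ksi.
Throat t_e = 0.707 × 0.3125 = 0.2209 in.
φr_n = 0.75 × 0.6 × 80 × 0.2209 = 7.954 kip/in.
L_req = P_u / φr_n = 217 / 7.954 = 27.28 in total.
Per side: 27.28 / 2 = 13.64 in.
Round up → use L = 14 in on each side.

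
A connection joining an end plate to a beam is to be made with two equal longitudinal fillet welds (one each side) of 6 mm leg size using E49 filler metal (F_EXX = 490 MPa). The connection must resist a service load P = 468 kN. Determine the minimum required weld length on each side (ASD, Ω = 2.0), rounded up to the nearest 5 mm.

Throat t_e = 0.707 × 6 = 4.242 mm.
r_n/Ω = (0.6 × 490 × 4.242) / 2.0 = 623.6 N/mm = 0.6236 kN/mm.
L_req = P / (r_n/Ω) = 468 / 0.6236 = 750.5 mm total.
Per side: 750.5 / 2 = 375.3 mm.
Round up → use L = 380 mm on each side.

L = 380 mm on each side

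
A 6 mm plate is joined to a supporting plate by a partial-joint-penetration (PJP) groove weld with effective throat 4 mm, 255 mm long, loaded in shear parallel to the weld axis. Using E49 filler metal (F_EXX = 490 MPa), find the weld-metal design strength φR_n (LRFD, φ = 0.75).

Effective throat (given) t_e = 4 mm.
A_we = 4 × 255 = 1020 mm².
F_nw = 0.6 F_EXX = 294 MPa.
φR_n = 0.75 × 294 × 1020 × 10⁻³ = 224.9 kN.

φR_n ≈ 225 kN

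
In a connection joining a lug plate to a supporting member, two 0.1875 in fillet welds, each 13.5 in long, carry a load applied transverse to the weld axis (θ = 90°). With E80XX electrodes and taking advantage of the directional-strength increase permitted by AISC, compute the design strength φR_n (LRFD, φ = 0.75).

E80XX → F_EXX = 80 ksi.
t_e = 0.707 × 0.1875 = 0.1326 in; A_we = 0.1326 × 27 = 3.579 in².
Directional factor: 1.0 + 0.5 sin^1.5(90°) = 1.5.
F_nw = 0.6 × 80 × 1.5 = 72 ksi.
φR_n = 0.75 × 72 × 3.579 = 193.3 kip.

φR_n ≈ 193 kip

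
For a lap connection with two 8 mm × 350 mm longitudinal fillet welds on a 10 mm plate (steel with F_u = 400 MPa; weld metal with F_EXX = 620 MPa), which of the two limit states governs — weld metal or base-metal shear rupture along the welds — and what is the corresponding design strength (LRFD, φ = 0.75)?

t_e = 0.707 × 8 = 5.656 mm; L = 700 mm.
Weld metal: φR_n = 0.75 × 0.6 × 620 × 5.656 × 700 × 10⁻³ = 1105 kN.
Base metal (shear rupture): φR_n = 0.75 × 0.6 × 400 × 10 × 700 × 10⁻³ = 1260 kN.
Governing: weld metal.

φR_n ≈ 1100 kN (weld metal governs)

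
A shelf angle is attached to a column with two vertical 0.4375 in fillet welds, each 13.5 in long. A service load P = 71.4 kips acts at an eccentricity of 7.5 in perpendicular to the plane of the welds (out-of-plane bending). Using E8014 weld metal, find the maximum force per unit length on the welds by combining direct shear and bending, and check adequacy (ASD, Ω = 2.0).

E80XX → F_EXX = 80 ksi.
L_w = 2 × 13.5 = 27 in; section modulus (unit throat) S = 2 × L²/6 = 60.75 in².
Direct shear f_v = P/L_w = 71.4/27 = 2.644 kip/in.
Moment M = P × e = 71.4 × 7.5 = 535.5 kip·in; bending f_b = M/S = 8.815 kip/in.
f_max = √(f_v² + f_b²) = √(2.644² + 8.815²) = 9.203 kip/in.
r_n/Ω = (1/2.0) × 0.6 × 80 × (0.707 × 0.4375) = 7.423 kip/in → NOT adequate.

f_max ≈ 9.2 kip/in; NOT adequate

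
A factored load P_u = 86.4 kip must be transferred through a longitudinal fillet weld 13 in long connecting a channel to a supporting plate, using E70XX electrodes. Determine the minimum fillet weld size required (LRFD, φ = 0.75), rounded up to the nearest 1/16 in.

E70XX → F_EXX = 70 ksi.
Total weld length L = 13 in.
Required throat t_e = P_u / (φ × 0.6 F_EXX × L) = 86.4 / (0.75 × 0.6 × 70 × 13) = 0.211 in.
Required leg w = t_e / 0.707 = 0.2984 in → use 5/16 in.

w = 5/16 in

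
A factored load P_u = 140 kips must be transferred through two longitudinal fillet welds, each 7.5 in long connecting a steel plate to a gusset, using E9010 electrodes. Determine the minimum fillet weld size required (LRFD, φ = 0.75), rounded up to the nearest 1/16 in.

E90XX → F_EXX = 90 ksi.
Total weld length L = 15 in.
Required throat t_e = P_u / (φ × 0.6 F_EXX × L) = 140 / (0.75 × 0.6 × 90 × 15) = 0.2305 in.
Required leg w = t_e / 0.707 = 0.326 in → use 3/8 in.

w = 3/8 in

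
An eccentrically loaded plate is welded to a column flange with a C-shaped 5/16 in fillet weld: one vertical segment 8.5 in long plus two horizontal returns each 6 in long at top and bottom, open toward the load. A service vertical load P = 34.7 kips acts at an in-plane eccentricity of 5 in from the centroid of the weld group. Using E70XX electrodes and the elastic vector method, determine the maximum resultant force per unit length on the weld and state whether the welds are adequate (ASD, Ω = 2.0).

E70XX → F_EXX = 70 ksi.
Total weld length L_w = 20.5 in. Treat welds as unit-width lines.
Centroid: x̄ = 2×6×3 / 20.5 = 1.756 in from the vertical weld.
Polar moment about centroid: J = I_x + I_y = [8.5³/12 + 2×6×4.25²] + [8.5×1.756² + 2(6³/12 + 6×1.244²)] = 348.7 in³.
Direct shear f_v = P/L_w = 34.7 / 20.5 = 1.693 kip/in (vertical).
Torsion M = P·e = 34.7 × 5 = 173.5 kip·in.
Critical point at (x, y) = (4.244, 4.25) from centroid. f_tx = M·y/J = 2.115 kip/in; f_ty = M·x/J = 2.112 kip/in.
Resultant f_max = √[f_tx² + (f_v + f_ty)²] = √[2.115² + (1.693 + 2.112)²] = 4.352 kip/in.
Capacity per unit length: r_n/Ω = (1/2.0) × 0.6 × 70 × (0.707 × 0.3125) = 4.64 kip/in.
4.352 ≤ 4.64 → adequate.

f_max ≈ 4.35 kip/in; adequate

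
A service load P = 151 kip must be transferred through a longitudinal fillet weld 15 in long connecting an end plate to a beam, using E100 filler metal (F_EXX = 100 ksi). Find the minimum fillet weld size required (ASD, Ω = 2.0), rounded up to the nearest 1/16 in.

Total weld length L = 15 in.
Required throat t_e = P × Ω / (0.6 F_EXX × L) = 151 × 2.0 / (0.6 × 100 × 15) = 0.3356 in.
Required leg w = t_e / 0.707 = 0.4746 in → use 1/2 in.

w = 1/2 in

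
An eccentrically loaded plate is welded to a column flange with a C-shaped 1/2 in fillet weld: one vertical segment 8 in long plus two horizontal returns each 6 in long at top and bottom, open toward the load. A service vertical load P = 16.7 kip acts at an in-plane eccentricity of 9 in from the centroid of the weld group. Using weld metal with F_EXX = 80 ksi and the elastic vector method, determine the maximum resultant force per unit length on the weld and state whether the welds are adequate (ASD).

f_max ≈ 3.43 kip/in; adequate

Total weld length L_w = 20 in. Treat welds as unit-width lines.
Centroid: x̄ = 2×6×3 / 20 = 1.8 in from the vertical weld.
Polar moment about centroid: J = I_x + I_y = [8³/12 + 2×6×4²] + [8×1.8² + 2(6³/12 + 6×1.2²)] = 313.9 in³.
Direct shear f_v = P/L_w = 16.7 / 20 = 0.835 kip/in (vertical).
Torsion M = P·e = 16.7 × 9 = 150.3 kip·in.
Critical point at (x, y) = (4.2, 4) from centroid. f_tx = M·y/J = 1.915 kip/in; f_ty = M·x/J = 2.011 kip/in.
Resultant f_max = √[f_tx² + (f_v + f_ty)²] = √[1.915² + (0.835 + 2.011)²] = 3.431 kip/in.
Capacity per unit length: r_n/Ω = (1/2.0) × 0.6 × 80 × (0.707 × 0.5) = 8.484 kip/in.
3.431 ≤ 8.484 → adequate.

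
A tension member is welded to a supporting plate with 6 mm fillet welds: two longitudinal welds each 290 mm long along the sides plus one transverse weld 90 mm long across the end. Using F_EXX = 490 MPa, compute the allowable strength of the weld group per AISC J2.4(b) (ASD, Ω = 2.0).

R_n/Ω ≈ 418 kN

t_e = 0.707 × 6 = 4.242 mm.
R_nwl = 0.6 × 490 × 4.242 × 580 × 10⁻³ = 723.3 kN (longitudinal, 2 welds).
R_nwt = 0.6 × 490 × 4.242 × 90 × 10⁻³ = 112.2 kN (transverse, base value).
(i) R_nwl + R_nwt = 835.6 kN; (ii) 0.85 R_nwl + 1.5 R_nwt = 783.2 kN.
R_n = max = 835.6 kN [governs: (i)]; R_n/Ω = 417.8 kN.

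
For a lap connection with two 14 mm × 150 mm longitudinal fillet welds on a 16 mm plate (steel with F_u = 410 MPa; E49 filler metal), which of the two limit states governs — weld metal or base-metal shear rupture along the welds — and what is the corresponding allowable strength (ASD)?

E49XX → F_EXX = 490 MPa.
t_e = 0.707 × 14 = 9.898 mm; L = 300 mm.
Weld metal: R_n/Ω = (1/2.0) × 0.6 × 490 × 9.898 × 300 × 10⁻³ = 436.5 kN.
Base metal (shear rupture): R_n/Ω = (1/2.0) × 0.6 × 410 × 16 × 300 × 10⁻³ = 590.4 kN.
Governing: weld metal.

R_n/Ω ≈ 437 kN (weld metal governs)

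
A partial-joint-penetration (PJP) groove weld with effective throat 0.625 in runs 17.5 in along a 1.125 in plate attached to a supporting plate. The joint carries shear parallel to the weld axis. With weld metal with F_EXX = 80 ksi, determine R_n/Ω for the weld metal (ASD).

R_n/Ω ≈ 262 kip

Effective throat (given) t_e = 0.625 in.
A_we = 0.625 × 17.5 = 10.94 in².
F_nw = 0.6 F_EXX = 48 ksi.
R_n/Ω = (48 × 10.94) / 2.0 = 262.5 kip.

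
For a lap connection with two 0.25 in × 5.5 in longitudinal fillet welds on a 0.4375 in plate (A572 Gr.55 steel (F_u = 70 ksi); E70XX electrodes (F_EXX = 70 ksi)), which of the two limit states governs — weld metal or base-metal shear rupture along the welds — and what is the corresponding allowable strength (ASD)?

t_e = 0.707 × 0.25 = 0.1767 in; L = 11 in.
Weld metal: R_n/Ω = (1/2.0) × 0.6 × 70 × 0.1767 × 11 = 40.83 kip.
Base metal (shear rupture): R_n/Ω = (1/2.0) × 0.6 × 70 × 0.4375 × 11 = 101.1 kip.
Governing: weld metal.

R_n/Ω ≈ 40.8 kip (weld metal governs)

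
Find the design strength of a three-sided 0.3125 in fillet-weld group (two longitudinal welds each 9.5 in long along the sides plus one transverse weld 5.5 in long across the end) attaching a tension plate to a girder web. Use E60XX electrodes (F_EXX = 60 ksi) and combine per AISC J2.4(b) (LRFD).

φR_n ≈ 146 kip

t_e = 0.707 × 0.3125 = 0.2209 in.
R_nwl = 0.6 × 60 × 0.2209 × 19 = 151.1 kip (longitudinal, 2 welds).
R_nwt = 0.6 × 60 × 0.2209 × 5.5 = 43.75 kip (transverse, base value).
(i) R_nwl + R_nwt = 194.9 kip; (ii) 0.85 R_nwl + 1.5 R_nwt = 194.1 kip.
R_n = max = 194.9 kip [governs: (i)]; φR_n = 146.2 kip.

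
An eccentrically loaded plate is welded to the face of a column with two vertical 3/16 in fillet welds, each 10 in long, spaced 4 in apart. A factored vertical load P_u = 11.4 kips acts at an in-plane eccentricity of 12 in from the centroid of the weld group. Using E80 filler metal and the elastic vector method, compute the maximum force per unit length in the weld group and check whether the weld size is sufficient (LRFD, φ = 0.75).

E80XX → F_EXX = 80 ksi.
Total weld length L_w = 20 in. Treat welds as unit-width lines.
Polar moment about centroid: J = 2[d³/12 + d(b/2)²] = 2[10³/12 + 10×2²] = 246.7 in³.
Direct shear f_v = P/L_w = 11.4 / 20 = 0.57 kip/in (vertical).
Torsion M = P·e = 11.4 × 12 = 136.8 kip·in.
Critical point at (x, y) = (2, 5) from centroid. f_tx = M·y/J = 2.773 kip/in; f_ty = M·x/J = 1.109 kip/in.
Resultant f_max = √[f_tx² + (f_v + f_ty)²] = √[2.773² + (0.57 + 1.109)²] = 3.242 kip/in.
Capacity per unit length: φr_n = 0.75 × 0.6 × 80 × (0.707 × 0.1875) = 4.772 kip/in.
3.242 ≤ 4.772 → adequate.

f_max ≈ 3.24 kip/in; adequate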